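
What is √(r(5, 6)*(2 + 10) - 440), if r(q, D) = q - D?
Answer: 2*I*√113 ≈ 21.26*I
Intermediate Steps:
√(r(5, 6)*(2 + 10) - 440) = √((5 - 1*6)*(2 + 10) - 440) = √((5 - 6)*12 - 440) = √(-1*12 - 440) = √(-12 - 440) = √(-452) = 2*I*√113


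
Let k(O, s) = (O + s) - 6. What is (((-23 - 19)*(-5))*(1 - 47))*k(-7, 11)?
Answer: 19320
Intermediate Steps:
k(O, s) = -6 + O + s
(((-23 - 19)*(-5))*(1 - 47))*k(-7, 11) = (((-23 - 19)*(-5))*(1 - 47))*(-6 - 7 + 11) = (-42*(-5)*(-46))*(-2) = (210*(-46))*(-2) = -9660*(-2) = 19320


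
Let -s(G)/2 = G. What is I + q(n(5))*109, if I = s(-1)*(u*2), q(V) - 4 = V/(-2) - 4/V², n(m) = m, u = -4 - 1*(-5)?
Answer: 7503/50 ≈ 150.06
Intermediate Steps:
u = 1 (u = -4 + 5 = 1)
s(G) = -2*G
q(V) = 4 - 4/V² - V/2 (q(V) = 4 + (V/(-2) - 4/V²) = 4 + (V*(-½) - 4/V²) = 4 + (-V/2 - 4/V²) = 4 + (-4/V² - V/2) = 4 - 4/V² - V/2)
I = 4 (I = (-2*(-1))*(1*2) = 2*2 = 4)
I + q(n(5))*109 = 4 + (4 - 4/5² - ½*5)*109 = 4 + (4 - 4*1/25 - 5/2)*109 = 4 + (4 - 4/25 - 5/2)*109 = 4 + (67/50)*109 = 4 + 7303/50 = 7503/50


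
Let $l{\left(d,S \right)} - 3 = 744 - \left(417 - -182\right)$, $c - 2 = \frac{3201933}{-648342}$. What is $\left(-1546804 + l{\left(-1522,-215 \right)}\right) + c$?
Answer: $- \frac{334254649867}{216114} \approx -1.5467 \cdot 10^{6}$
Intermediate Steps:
$c = - \frac{635083}{216114}$ ($c = 2 + \frac{3201933}{-648342} = 2 + 3201933 \left(- \frac{1}{648342}\right) = 2 - \frac{1067311}{216114} = - \frac{635083}{216114} \approx -2.9386$)
$l{\left(d,S \right)} = 148$ ($l{\left(d,S \right)} = 3 + \left(744 - \left(417 - -182\right)\right) = 3 + \left(744 - \left(417 + 182\right)\right) = 3 + \left(744 - 599\right) = 3 + 145 = 148$)
$\left(-1546804 + l{\left(-1522,-215 \right)}\right) + c = \left(-1546804 + 148\right) - \frac{635083}{216114} = -1546656 - \frac{635083}{216114} = - \frac{334254649867}{216114}$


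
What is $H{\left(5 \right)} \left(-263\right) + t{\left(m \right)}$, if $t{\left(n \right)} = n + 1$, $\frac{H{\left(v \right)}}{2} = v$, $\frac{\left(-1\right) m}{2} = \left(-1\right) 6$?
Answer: $-2617$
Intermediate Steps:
$m = 12$ ($m = - 2 \left(\left(-1\right) 6\right) = \left(-2\right) \left(-6\right) = 12$)
$H{\left(v \right)} = 2 v$
$t{\left(n \right)} = 1 + n$
$H{\left(5 \right)} \left(-263\right) + t{\left(m \right)} = 2 \cdot 5 \left(-263\right) + \left(1 + 12\right) = 10 \left(-263\right) + 13 = -2630 + 13 = -2617$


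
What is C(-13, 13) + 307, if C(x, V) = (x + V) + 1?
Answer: 308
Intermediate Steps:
C(x, V) = 1 + V + x (C(x, V) = (V + x) + 1 = 1 + V + x)
C(-13, 13) + 307 = (1 + 13 - 13) + 307 = 1 + 307 = 308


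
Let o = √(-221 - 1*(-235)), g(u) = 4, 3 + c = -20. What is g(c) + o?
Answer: 4 + √14 ≈ 7.7417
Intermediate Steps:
c = -23 (c = -3 - 20 = -23)
o = √14 (o = √(-221 + 235) = √14 ≈ 3.7417)
g(c) + o = 4 + √14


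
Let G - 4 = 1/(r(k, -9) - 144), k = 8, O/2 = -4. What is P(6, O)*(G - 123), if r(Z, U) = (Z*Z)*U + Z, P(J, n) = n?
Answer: 84729/89 ≈ 952.01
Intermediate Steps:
O = -8 (O = 2*(-4) = -8)
r(Z, U) = Z + U*Z² (r(Z, U) = Z²*U + Z = U*Z² + Z = Z + U*Z²)
G = 2847/712 (G = 4 + 1/(8*(1 - 9*8) - 144) = 4 + 1/(8*(1 - 72) - 144) = 4 + 1/(8*(-71) - 144) = 4 + 1/(-568 - 144) = 4 + 1/(-712) = 4 - 1/712 = 2847/712 ≈ 3.9986)
P(6, O)*(G - 123) = -8*(2847/712 - 123) = -8*(-84729/712) = 84729/89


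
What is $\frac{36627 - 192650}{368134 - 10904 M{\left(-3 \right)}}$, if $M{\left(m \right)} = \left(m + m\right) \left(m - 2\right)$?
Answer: $- \frac{156023}{41014} \approx -3.8041$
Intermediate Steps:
$M{\left(m \right)} = 2 m \left(-2 + m\right)$
$\frac{36627 - 192650}{368134 - 10904 M{\left(-3 \right)}} = \frac{36627 - 192650}{368134 - 10904 \cdot 2 \left(-3\right) \left(-2 - 3\right)} = - \frac{156023}{368134 - 10904 \cdot 2 \left(-3\right) \left(-5\right)} = - \frac{156023}{368134 - 327120} = - \frac{156023}{41014}$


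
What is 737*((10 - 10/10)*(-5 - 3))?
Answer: -53064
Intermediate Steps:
737*((10 - 10/10)*(-5 - 3)) = 737*((10 - 10*⅒)*(-8)) = 737*((10 - 1)*(-8)) = 737*(9*(-8)) = 737*(-72) = -53064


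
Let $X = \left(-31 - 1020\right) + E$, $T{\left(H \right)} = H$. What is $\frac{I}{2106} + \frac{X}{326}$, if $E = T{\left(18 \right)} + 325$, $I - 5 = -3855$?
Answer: $- \frac{686537}{171639} \approx -3.9999$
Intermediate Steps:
$I = -3850$ ($I = 5 - 3855 = -3850$)
$E = 343$ ($E = 18 + 325 = 343$)
$X = -708$ ($X = \left(-31 - 1020\right) + 343 = -1051 + 343 = -708$)
$\frac{I}{2106} + \frac{X}{326} = - \frac{3850}{2106} - \frac{708}{326} = \left(-3850\right) \frac{1}{2106} - \frac{354}{163} = - \frac{1925}{1053} - \frac{354}{163} = - \frac{686537}{171639}$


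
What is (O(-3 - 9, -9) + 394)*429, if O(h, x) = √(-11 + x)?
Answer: 169026 + 858*I*√5 ≈ 1.6903e+5 + 1918.5*I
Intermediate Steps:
(O(-3 - 9, -9) + 394)*429 = (√(-11 - 9) + 394)*429 = (√(-20) + 394)*429 = (2*I*√5 + 394)*429 = (394 + 2*I*√5)*429 = 169026 + 858*I*√5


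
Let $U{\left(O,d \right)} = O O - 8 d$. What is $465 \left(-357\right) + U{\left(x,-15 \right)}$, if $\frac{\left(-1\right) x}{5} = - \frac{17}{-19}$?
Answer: $- \frac{59877260}{361} \approx -1.6587 \cdot 10^{5}$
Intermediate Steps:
$x = - \frac{85}{19}$ ($x = - 5 \left(- \frac{17}{-19}\right) = - 5 \left(\left(-17\right) \left(- \frac{1}{19}\right)\right) = \left(-5\right) \frac{17}{19} = - \frac{85}{19} \approx -4.4737$)
$U{\left(O,d \right)} = O^{2} - 8 d$
$465 \left(-357\right) + U{\left(x,-15 \right)} = 465 \left(-357\right) + \left(\left(- \frac{85}{19}\right)^{2} - -120\right) = -166005 + \left(\frac{7225}{361} + 120\right) = -166005 + \frac{50545}{361} = - \frac{59877260}{361}$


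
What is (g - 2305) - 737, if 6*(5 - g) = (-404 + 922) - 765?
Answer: -17975/6 ≈ -2995.8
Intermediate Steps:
g = 277/6 (g = 5 - ((-404 + 922) - 765)/6 = 5 - (518 - 765)/6 = 5 - ⅙*(-247) = 5 + 247/6 = 277/6 ≈ 46.167)
(g - 2305) - 737 = (277/6 - 2305) - 737 = -13553/6 - 737 = -17975/6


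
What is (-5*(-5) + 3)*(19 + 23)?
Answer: 1176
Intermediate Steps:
(-5*(-5) + 3)*(19 + 23) = (25 + 3)*42 = 28*42 = 1176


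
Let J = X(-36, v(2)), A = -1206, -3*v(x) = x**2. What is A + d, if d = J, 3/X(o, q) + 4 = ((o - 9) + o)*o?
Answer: -3511869/2912 ≈ -1206.0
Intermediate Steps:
v(x) = -x**2/3
X(o, q) = 3/(-4 + o*(-9 + 2*o)) (X(o, q) = 3/(-4 + ((o - 9) + o)*o) = 3/(-4 + ((-9 + o) + o)*o) = 3/(-4 + (-9 + 2*o)*o) = 3/(-4 + o*(-9 + 2*o)))
J = 3/2912 (J = 3/(-4 - 9*(-36) + 2*(-36)**2) = 3/(-4 + 324 + 2*1296) = 3/(-4 + 324 + 2592) = 3/2912 ≈ 0.0010302)
d = 3/2912 ≈ 0.0010302
A + d = -1206 + 3/2912 = -3511869/2912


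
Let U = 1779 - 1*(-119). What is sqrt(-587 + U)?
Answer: sqrt(1311) ≈ 36.208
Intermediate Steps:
U = 1898 (U = 1779 + 119 = 1898)
sqrt(-587 + U) = sqrt(-587 + 1898) = sqrt(1311)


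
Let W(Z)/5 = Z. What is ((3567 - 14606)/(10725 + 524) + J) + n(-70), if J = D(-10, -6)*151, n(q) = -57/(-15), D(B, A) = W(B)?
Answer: -60641602/8035 ≈ -7547.2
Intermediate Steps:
W(Z) = 5*Z
D(B, A) = 5*B
n(q) = 19/5 (n(q) = -57*(-1/15) = 19/5)
J = -7550 (J = (5*(-10))*151 = -50*151 = -7550)
((3567 - 14606)/(10725 + 524) + J) + n(-70) = ((3567 - 14606)/(10725 + 524) - 7550) + 19/5 = (-11039/11249 - 7550) + 19/5 = (-11039*1/11249 - 7550) + 19/5 = (-1577/1607 - 7550) + 19/5 = -12134427/1607 + 19/5 = -60641602/8035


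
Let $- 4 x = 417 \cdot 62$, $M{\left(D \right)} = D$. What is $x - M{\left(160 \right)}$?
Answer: $- \frac{13247}{2} \approx -6623.5$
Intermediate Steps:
$x = - \frac{12927}{2}$ ($x = - \frac{417 \cdot 62}{4} = \left(- \frac{1}{4}\right) 25854 = - \frac{12927}{2} \approx -6463.5$)
$x - M{\left(160 \right)} = - \frac{12927}{2} - 160 = - \frac{13247}{2}$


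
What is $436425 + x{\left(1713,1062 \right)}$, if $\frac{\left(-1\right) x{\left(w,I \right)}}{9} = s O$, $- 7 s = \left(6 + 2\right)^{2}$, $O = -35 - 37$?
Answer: $\frac{3013503}{7} \approx 4.305 \cdot 10^{5}$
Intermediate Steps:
$O = -72$ ($O = -35 - 37 = -72$)
$s = - \frac{64}{7}$ ($s = - \frac{\left(6 + 2\right)^{2}}{7} = - \frac{8^{2}}{7} = \left(- \frac{1}{7}\right) 64 = - \frac{64}{7} \approx -9.1429$)
$x{\left(w,I \right)} = - \frac{41472}{7}$ ($x{\left(w,I \right)} = - 9 \left(\left(- \frac{64}{7}\right) \left(-72\right)\right) = \left(-9\right) \frac{4608}{7} = - \frac{41472}{7}$)
$436425 + x{\left(1713,1062 \right)} = 436425 - \frac{41472}{7} = \frac{3013503}{7}$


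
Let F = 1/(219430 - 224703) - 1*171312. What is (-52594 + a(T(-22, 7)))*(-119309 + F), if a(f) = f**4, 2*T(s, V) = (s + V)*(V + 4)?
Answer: -567279644086747307/42184 ≈ -1.3448e+13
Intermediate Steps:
T(s, V) = (4 + V)*(V + s)/2 (T(s, V) = ((s + V)*(V + 4))/2 = ((V + s)*(4 + V))/2 = ((4 + V)*(V + s))/2 = (4 + V)*(V + s)/2)
F = -903328177/5273 (F = 1/(-5273) - 171312 = -1/5273 - 171312 = -903328177/5273 ≈ -1.7131e+5)
(-52594 + a(T(-22, 7)))*(-119309 + F) = (-52594 + ((1/2)*7**2 + 2*7 + 2*(-22) + (1/2)*7*(-22))**4)*(-119309 - 903328177/5273) = (-52594 + ((1/2)*49 + 14 - 44 - 77)**4)*(-1532444534/5273) = (-52594 + (49/2 + 14 - 44 - 77)**4)*(-1532444534/5273) = (-52594 + (-165/2)**4)*(-1532444534/5273) = (-52594 + 741200625/16)*(-1532444534/5273) = (740359121/16)*(-1532444534/5273) = -567279644086747307/42184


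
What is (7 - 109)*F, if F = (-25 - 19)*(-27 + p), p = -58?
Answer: -381480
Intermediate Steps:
F = 3740 (F = (-25 - 19)*(-27 - 58) = -44*(-85) = 3740)
(7 - 109)*F = (7 - 109)*3740 = -102*3740 = -381480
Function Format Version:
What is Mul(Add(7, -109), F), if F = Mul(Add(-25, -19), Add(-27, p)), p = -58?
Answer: -381480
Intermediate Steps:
F = 3740 (F = Mul(Add(-25, -19), Add(-27, -58)) = Mul(-44, -85) = 3740)
Mul(Add(7, -109), F) = Mul(Add(7, -109), 3740) = Mul(-102, 3740) = -381480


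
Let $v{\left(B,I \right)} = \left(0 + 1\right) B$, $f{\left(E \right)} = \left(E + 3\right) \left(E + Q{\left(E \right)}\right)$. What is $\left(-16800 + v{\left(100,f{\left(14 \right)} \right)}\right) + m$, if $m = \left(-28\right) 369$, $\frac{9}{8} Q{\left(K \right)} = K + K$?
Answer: $-27032$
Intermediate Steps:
$Q{\left(K \right)} = \frac{16 K}{9}$ ($Q{\left(K \right)} = \frac{8 \left(K + K\right)}{9} = \frac{8 \cdot 2 K}{9} = \frac{16 K}{9}$)
$f{\left(E \right)} = \frac{25 E \left(3 + E\right)}{9}$ ($f{\left(E \right)} = \left(E + 3\right) \left(E + \frac{16 E}{9}\right) = \left(3 + E\right) \frac{25 E}{9} = \frac{25 E \left(3 + E\right)}{9}$)
$v{\left(B,I \right)} = B$ ($v{\left(B,I \right)} = 1 B = B$)
$m = -10332$
$\left(-16800 + v{\left(100,f{\left(14 \right)} \right)}\right) + m = \left(-16800 + 100\right) - 10332 = -16700 - 10332 = -27032$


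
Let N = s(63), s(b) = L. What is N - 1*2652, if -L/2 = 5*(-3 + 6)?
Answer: -2682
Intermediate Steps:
L = -30 (L = -10*(-3 + 6) = -10*3 = -2*15 = -30)
s(b) = -30
N = -30
N - 1*2652 = -30 - 1*2652 = -30 - 2652 = -2682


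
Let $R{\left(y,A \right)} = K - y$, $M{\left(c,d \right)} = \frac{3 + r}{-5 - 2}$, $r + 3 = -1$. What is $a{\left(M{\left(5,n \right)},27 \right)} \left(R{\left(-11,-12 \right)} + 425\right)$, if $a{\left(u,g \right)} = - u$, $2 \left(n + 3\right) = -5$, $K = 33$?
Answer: $-67$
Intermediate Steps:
$r = -4$ ($r = -3 - 1 = -4$)
$n = - \frac{11}{2}$ ($n = -3 + \frac{1}{2} \left(-5\right) = -3 - \frac{5}{2} = - \frac{11}{2} \approx -5.5$)
$M{\left(c,d \right)} = \frac{1}{7}$ ($M{\left(c,d \right)} = \frac{3 - 4}{-5 - 2} = - \frac{1}{-7} = \left(-1\right) \left(- \frac{1}{7}\right) = \frac{1}{7}$)
$R{\left(y,A \right)} = 33 - y$
$a{\left(M{\left(5,n \right)},27 \right)} \left(R{\left(-11,-12 \right)} + 425\right) = \left(-1\right) \frac{1}{7} \left(\left(33 - -11\right) + 425\right) = - \frac{\left(33 + 11\right) + 425}{7} = - \frac{44 + 425}{7} = \left(- \frac{1}{7}\right) 469 = -67$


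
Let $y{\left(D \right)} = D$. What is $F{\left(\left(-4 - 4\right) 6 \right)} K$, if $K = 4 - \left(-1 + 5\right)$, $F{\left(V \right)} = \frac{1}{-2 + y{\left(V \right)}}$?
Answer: $0$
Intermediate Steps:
$F{\left(V \right)} = \frac{1}{-2 + V}$
$K = 0$ ($K = 4 - 4 = 0$)
$F{\left(\left(-4 - 4\right) 6 \right)} K = \frac{1}{-2 + \left(-4 - 4\right) 6} \cdot 0 = \frac{1}{-2 - 48} \cdot 0 = \frac{1}{-50} \cdot 0 = \left(- \frac{1}{50}\right) 0 = 0$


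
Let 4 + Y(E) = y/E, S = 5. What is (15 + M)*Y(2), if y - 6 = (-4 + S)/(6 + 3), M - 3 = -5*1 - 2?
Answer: -187/18 ≈ -10.389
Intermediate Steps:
M = -4 (M = 3 + (-5*1 - 2) = 3 + (-5 - 2) = 3 - 7 = -4)
y = 55/9 (y = 6 + (-4 + 5)/(6 + 3) = 6 + 1/9 = 6 + 1*(⅑) = 6 + ⅑ = 55/9 ≈ 6.1111)
Y(E) = -4 + 55/(9*E)
(15 + M)*Y(2) = (15 - 4)*(-4 + (55/9)/2) = 11*(-4 + (55/9)*(½)) = 11*(-4 + 55/18) = 11*(-17/18) = -187/18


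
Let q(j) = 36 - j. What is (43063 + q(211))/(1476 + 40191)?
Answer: 14296/13889 ≈ 1.0293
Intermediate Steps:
(43063 + q(211))/(1476 + 40191) = (43063 + (36 - 1*211))/(1476 + 40191) = (43063 + (36 - 211))/41667 = (43063 - 175)*(1/41667) = 42888*(1/41667) = 14296/13889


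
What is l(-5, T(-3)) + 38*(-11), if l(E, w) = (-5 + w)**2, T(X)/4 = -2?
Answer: -249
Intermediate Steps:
T(X) = -8 (T(X) = 4*(-2) = -8)
l(-5, T(-3)) + 38*(-11) = (-5 - 8)**2 + 38*(-11) = (-13)**2 - 418 = 169 - 418 = -249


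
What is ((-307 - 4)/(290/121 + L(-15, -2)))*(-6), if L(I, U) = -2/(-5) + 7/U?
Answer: -2257860/851 ≈ -2653.2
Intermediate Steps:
L(I, U) = ⅖ + 7/U (L(I, U) = -2*(-⅕) + 7/U = ⅖ + 7/U)
((-307 - 4)/(290/121 + L(-15, -2)))*(-6) = ((-307 - 4)/(290/121 + (⅖ + 7/(-2))))*(-6) = -311/(290*(1/121) + (⅖ + 7*(-½)))*(-6) = -311/(290/121 + (⅖ - 7/2))*(-6) = -311/(290/121 - 31/10)*(-6) = -311/(-851/1210)*(-6) = -311*(-1210/851)*(-6) = (376310/851)*(-6) = -2257860/851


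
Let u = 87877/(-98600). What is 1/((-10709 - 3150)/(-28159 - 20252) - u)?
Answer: 4773324600/5620710847 ≈ 0.84924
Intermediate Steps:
u = -87877/98600 (u = 87877*(-1/98600) = -87877/98600 ≈ -0.89125)
1/((-10709 - 3150)/(-28159 - 20252) - u) = 1/((-10709 - 3150)/(-28159 - 20252) - 1*(-87877/98600)) = 1/(-13859/(-48411) + 87877/98600) = 1/(-13859*(-1/48411) + 87877/98600) = 1/(13859/48411 + 87877/98600) = 1/(5620710847/4773324600) = 4773324600/5620710847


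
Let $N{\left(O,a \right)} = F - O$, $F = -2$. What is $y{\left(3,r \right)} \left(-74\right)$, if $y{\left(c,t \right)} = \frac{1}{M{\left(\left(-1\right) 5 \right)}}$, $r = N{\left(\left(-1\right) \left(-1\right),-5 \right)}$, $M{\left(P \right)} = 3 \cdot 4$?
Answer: $- \frac{37}{6} \approx -6.1667$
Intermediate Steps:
$N{\left(O,a \right)} = -2 - O$
$M{\left(P \right)} = 12$
$r = -3$ ($r = -2 - \left(-1\right) \left(-1\right) = -2 - 1 = -3$)
$y{\left(c,t \right)} = \frac{1}{12}$
$y{\left(3,r \right)} \left(-74\right) = \frac{1}{12} \left(-74\right) = - \frac{37}{6}$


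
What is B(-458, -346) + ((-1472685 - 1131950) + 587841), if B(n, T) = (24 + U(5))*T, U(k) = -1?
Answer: -2024752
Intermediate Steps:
B(n, T) = 23*T (B(n, T) = (24 - 1)*T = 23*T)
B(-458, -346) + ((-1472685 - 1131950) + 587841) = 23*(-346) + ((-1472685 - 1131950) + 587841) = -7958 + (-2604635 + 587841) = -7958 - 2016794 = -2024752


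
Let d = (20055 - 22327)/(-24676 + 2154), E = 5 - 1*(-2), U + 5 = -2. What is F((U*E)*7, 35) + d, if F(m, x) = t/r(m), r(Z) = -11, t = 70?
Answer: -775774/123871 ≈ -6.2628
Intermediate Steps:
U = -7 (U = -5 - 2 = -7)
E = 7 (E = 5 + 2 = 7)
F(m, x) = -70/11 (F(m, x) = 70/(-11) = 70*(-1/11) = -70/11)
d = 1136/11261 (d = -2272/(-22522) = -2272*(-1/22522) = 1136/11261 ≈ 0.10088)
F((U*E)*7, 35) + d = -70/11 + 1136/11261 = -775774/123871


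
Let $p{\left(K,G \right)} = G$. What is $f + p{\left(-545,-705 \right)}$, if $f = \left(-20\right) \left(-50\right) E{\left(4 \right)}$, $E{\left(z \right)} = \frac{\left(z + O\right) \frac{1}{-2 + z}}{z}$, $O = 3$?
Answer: $170$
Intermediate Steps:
$E{\left(z \right)} = \frac{3 + z}{z \left(-2 + z\right)}$ ($E{\left(z \right)} = \frac{\left(z + 3\right) \frac{1}{-2 + z}}{z} = \frac{\left(3 + z\right) \frac{1}{-2 + z}}{z} = \frac{\frac{1}{-2 + z} \left(3 + z\right)}{z} = \frac{3 + z}{z \left(-2 + z\right)}$)
$f = 875$ ($f = \left(-20\right) \left(-50\right) \frac{3 + 4}{4 \left(-2 + 4\right)} = 1000 \cdot \frac{1}{4} \cdot \frac{1}{2} \cdot 7 = 1000 \cdot \frac{7}{8} = 875$)
$f + p{\left(-545,-705 \right)} = 875 - 705 = 170$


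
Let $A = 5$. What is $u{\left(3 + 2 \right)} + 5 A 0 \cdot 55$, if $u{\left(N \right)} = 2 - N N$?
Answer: $-23$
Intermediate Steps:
$u{\left(N \right)} = 2 - N^{2}$
$u{\left(3 + 2 \right)} + 5 A 0 \cdot 55 = \left(2 - \left(3 + 2\right)^{2}\right) + 5 \cdot 5 \cdot 0 \cdot 55 = \left(2 - 5^{2}\right) + 25 \cdot 0 \cdot 55 = \left(2 - 25\right) + 0 \cdot 55 = \left(2 - 25\right) + 0 = -23 + 0 = -23$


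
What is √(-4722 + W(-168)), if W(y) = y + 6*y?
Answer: I*√5898 ≈ 76.798*I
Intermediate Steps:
W(y) = 7*y
√(-4722 + W(-168)) = √(-4722 + 7*(-168)) = √(-4722 - 1176) = √(-5898) = I*√5898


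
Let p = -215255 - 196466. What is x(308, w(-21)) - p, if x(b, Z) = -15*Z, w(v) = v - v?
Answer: 411721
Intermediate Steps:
w(v) = 0
p = -411721
x(308, w(-21)) - p = -15*0 - 1*(-411721) = 0 + 411721 = 411721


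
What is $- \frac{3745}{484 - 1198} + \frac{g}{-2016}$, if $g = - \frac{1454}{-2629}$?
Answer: $\frac{236282161}{45050544} \approx 5.2448$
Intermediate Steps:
$g = \frac{1454}{2629}$ ($g = \left(-1454\right) \left(- \frac{1}{2629}\right) = \frac{1454}{2629} \approx 0.55306$)
$- \frac{3745}{484 - 1198} + \frac{g}{-2016} = - \frac{3745}{484 - 1198} + \frac{1454}{2629 \left(-2016\right)} = - \frac{3745}{484 - 1198} + \frac{1454}{2629} \left(- \frac{1}{2016}\right) = - \frac{3745}{-714} - \frac{727}{2650032} = \left(-3745\right) \left(- \frac{1}{714}\right) - \frac{727}{2650032} = \frac{535}{102} - \frac{727}{2650032} = \frac{236282161}{45050544}$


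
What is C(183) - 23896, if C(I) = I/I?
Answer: -23895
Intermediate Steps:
C(I) = 1
C(183) - 23896 = 1 - 23896 = -23895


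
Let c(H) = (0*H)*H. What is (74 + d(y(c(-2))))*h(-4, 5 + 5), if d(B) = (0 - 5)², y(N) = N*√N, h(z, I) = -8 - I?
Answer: -1782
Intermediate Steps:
c(H) = 0 (c(H) = 0*H = 0)
y(N) = N^(3/2)
d(B) = 25 (d(B) = (-5)² = 25)
(74 + d(y(c(-2))))*h(-4, 5 + 5) = (74 + 25)*(-8 - (5 + 5)) = 99*(-8 - 1*10) = 99*(-8 - 10) = 99*(-18) = -1782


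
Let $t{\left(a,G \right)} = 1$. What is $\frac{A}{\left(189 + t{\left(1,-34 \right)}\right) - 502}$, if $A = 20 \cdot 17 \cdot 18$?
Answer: $- \frac{255}{13} \approx -19.615$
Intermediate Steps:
$A = 6120$ ($A = 340 \cdot 18 = 6120$)
$\frac{A}{\left(189 + t{\left(1,-34 \right)}\right) - 502} = \frac{6120}{\left(189 + 1\right) - 502} = \frac{6120}{190 - 502} = \frac{6120}{-312} = 6120 \left(- \frac{1}{312}\right) = - \frac{255}{13}$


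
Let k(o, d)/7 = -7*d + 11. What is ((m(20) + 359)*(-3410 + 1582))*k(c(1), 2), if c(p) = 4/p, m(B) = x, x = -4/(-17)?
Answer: 234435516/17 ≈ 1.3790e+7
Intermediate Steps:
x = 4/17 (x = -4*(-1/17) = 4/17 ≈ 0.23529)
m(B) = 4/17
k(o, d) = 77 - 49*d (k(o, d) = 7*(-7*d + 11) = 7*(11 - 7*d) = 77 - 49*d)
((m(20) + 359)*(-3410 + 1582))*k(c(1), 2) = ((4/17 + 359)*(-3410 + 1582))*(77 - 49*2) = ((6107/17)*(-1828))*(77 - 98) = -11163596/17*(-21) = 234435516/17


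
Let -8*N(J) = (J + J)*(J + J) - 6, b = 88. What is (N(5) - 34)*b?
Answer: -4026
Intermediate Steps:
N(J) = 3/4 - J**2/2 (N(J) = -((J + J)*(J + J) - 6)/8 = -((2*J)*(2*J) - 6)/8 = -(4*J**2 - 6)/8 = -(-6 + 4*J**2)/8 = 3/4 - J**2/2)
(N(5) - 34)*b = ((3/4 - 1/2*5**2) - 34)*88 = ((3/4 - 1/2*25) - 34)*88 = ((3/4 - 25/2) - 34)*88 = (-47/4 - 34)*88 = -183/4*88 = -4026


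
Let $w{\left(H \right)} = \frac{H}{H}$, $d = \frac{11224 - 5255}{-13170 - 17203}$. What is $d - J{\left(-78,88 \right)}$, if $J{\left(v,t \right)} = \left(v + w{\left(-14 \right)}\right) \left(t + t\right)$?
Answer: $\frac{411608927}{30373} \approx 13552.0$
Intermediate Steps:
$d = - \frac{5969}{30373}$ ($d = \frac{5969}{-30373} = 5969 \left(- \frac{1}{30373}\right) = - \frac{5969}{30373} \approx -0.19652$)
$w{\left(H \right)} = 1$
$J{\left(v,t \right)} = 2 t \left(1 + v\right)$ ($J{\left(v,t \right)} = \left(v + 1\right) \left(t + t\right) = \left(1 + v\right) 2 t = 2 t \left(1 + v\right)$)
$d - J{\left(-78,88 \right)} = - \frac{5969}{30373} - 2 \cdot 88 \left(1 - 78\right) = - \frac{5969}{30373} - 2 \cdot 88 \left(-77\right) = - \frac{5969}{30373} - -13552 = - \frac{5969}{30373} + 13552 = \frac{411608927}{30373}$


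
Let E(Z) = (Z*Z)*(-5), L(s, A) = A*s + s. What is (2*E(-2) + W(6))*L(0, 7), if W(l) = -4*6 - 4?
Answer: 0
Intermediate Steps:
L(s, A) = s + A*s
W(l) = -28 (W(l) = -24 - 4 = -28)
E(Z) = -5*Z² (E(Z) = Z²*(-5) = -5*Z²)
(2*E(-2) + W(6))*L(0, 7) = (2*(-5*(-2)²) - 28)*(0*(1 + 7)) = (2*(-5*4) - 28)*(0*8) = (2*(-20) - 28)*0 = (-40 - 28)*0 = -68*0 = 0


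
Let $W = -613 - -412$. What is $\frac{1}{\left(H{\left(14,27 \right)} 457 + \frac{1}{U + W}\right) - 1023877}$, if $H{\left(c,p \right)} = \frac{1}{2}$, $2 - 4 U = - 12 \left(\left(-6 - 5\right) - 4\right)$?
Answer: $- \frac{982}{1005222831} \approx -9.769 \cdot 10^{-7}$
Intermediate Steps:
$W = -201$ ($W = -613 + 412 = -201$)
$U = - \frac{89}{2}$ ($U = \frac{1}{2} - \frac{\left(-12\right) \left(\left(-6 - 5\right) - 4\right)}{4} = \frac{1}{2} - \frac{\left(-12\right) \left(-11 - 4\right)}{4} = \frac{1}{2} - \frac{\left(-12\right) \left(-15\right)}{4} = \frac{1}{2} - 45 = - \frac{89}{2} \approx -44.5$)
$H{\left(c,p \right)} = \frac{1}{2}$
$\frac{1}{\left(H{\left(14,27 \right)} 457 + \frac{1}{U + W}\right) - 1023877} = \frac{1}{\left(\frac{1}{2} \cdot 457 + \frac{1}{- \frac{89}{2} - 201}\right) - 1023877} = \frac{1}{\left(\frac{457}{2} + \frac{1}{- \frac{491}{2}}\right) - 1023877} = \frac{1}{\left(\frac{457}{2} - \frac{2}{491}\right) - 1023877} = \frac{1}{\frac{224383}{982} - 1023877} = \frac{1}{- \frac{1005222831}{982}} = - \frac{982}{1005222831}$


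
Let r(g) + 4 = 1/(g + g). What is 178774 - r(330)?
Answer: 117993479/660 ≈ 1.7878e+5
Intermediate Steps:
r(g) = -4 + 1/(2*g) (r(g) = -4 + 1/(g + g) = -4 + 1/(2*g))
178774 - r(330) = 178774 - (-4 + (½)/330) = 178774 - (-4 + (½)*(1/330)) = 178774 - (-4 + 1/660) = 178774 - 1*(-2639/660) = 178774 + 2639/660 = 117993479/660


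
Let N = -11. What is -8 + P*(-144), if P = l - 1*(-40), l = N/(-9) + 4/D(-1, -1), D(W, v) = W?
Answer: -5368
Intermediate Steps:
l = -25/9 (l = -11/(-9) + 4/(-1) = -11*(-⅑) + 4*(-1) = 11/9 - 4 = -25/9 ≈ -2.7778)
P = 335/9 (P = -25/9 - 1*(-40) = -25/9 + 40 = 335/9 ≈ 37.222)
-8 + P*(-144) = -8 + (335/9)*(-144) = -8 - 5360 = -5368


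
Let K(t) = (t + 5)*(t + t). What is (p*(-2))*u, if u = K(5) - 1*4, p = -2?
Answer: 384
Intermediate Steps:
K(t) = 2*t*(5 + t) (K(t) = (5 + t)*(2*t) = 2*t*(5 + t))
u = 96 (u = 2*5*(5 + 5) - 1*4 = 2*5*10 - 4 = 100 - 4 = 96)
(p*(-2))*u = -2*(-2)*96 = 4*96 = 384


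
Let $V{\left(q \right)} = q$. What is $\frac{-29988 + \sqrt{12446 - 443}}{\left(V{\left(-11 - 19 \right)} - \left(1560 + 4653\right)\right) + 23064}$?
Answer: $- \frac{476}{267} + \frac{\sqrt{12003}}{16821} \approx -1.7763$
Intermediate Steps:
$\frac{-29988 + \sqrt{12446 - 443}}{\left(V{\left(-11 - 19 \right)} - \left(1560 + 4653\right)\right) + 23064} = \frac{-29988 + \sqrt{12446 - 443}}{\left(\left(-11 - 19\right) - \left(1560 + 4653\right)\right) + 23064} = \frac{-29988 + \sqrt{12003}}{\left(-30 - 6213\right) + 23064} = \frac{-29988 + \sqrt{12003}}{-6243 + 23064} = \frac{-29988 + \sqrt{12003}}{16821} = \left(-29988 + \sqrt{12003}\right) \frac{1}{16821} = - \frac{476}{267} + \frac{\sqrt{12003}}{16821}$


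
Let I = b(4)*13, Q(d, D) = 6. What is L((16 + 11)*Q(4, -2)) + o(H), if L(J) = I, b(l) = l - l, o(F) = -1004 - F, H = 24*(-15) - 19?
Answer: -625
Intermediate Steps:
H = -379 (H = -360 - 19 = -379)
b(l) = 0
I = 0 (I = 0*13 = 0)
L(J) = 0
L((16 + 11)*Q(4, -2)) + o(H) = 0 + (-1004 - 1*(-379)) = 0 + (-1004 + 379) = 0 - 625 = -625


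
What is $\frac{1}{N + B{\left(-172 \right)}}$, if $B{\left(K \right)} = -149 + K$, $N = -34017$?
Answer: $- \frac{1}{34338} \approx -2.9122 \cdot 10^{-5}$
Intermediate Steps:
$\frac{1}{N + B{\left(-172 \right)}} = \frac{1}{-34017 - 321} = \frac{1}{-34338} = - \frac{1}{34338}$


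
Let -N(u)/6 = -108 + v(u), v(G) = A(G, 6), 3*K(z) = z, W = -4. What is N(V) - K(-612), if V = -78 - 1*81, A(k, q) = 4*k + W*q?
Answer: 4812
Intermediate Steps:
K(z) = z/3
A(k, q) = -4*q + 4*k (A(k, q) = 4*k - 4*q = -4*q + 4*k)
v(G) = -24 + 4*G (v(G) = -4*6 + 4*G = -24 + 4*G)
V = -159 (V = -78 - 81 = -159)
N(u) = 792 - 24*u (N(u) = -6*(-108 + (-24 + 4*u)) = -6*(-132 + 4*u) = 792 - 24*u)
N(V) - K(-612) = (792 - 24*(-159)) - (-612)/3 = (792 + 3816) - 1*(-204) = 4608 + 204 = 4812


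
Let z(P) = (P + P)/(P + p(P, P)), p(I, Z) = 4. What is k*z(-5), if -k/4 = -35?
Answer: 1400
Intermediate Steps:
k = 140 (k = -4*(-35) = 140)
z(P) = 2*P/(4 + P) (z(P) = (P + P)/(P + 4) = (2*P)/(4 + P) = 2*P/(4 + P))
k*z(-5) = 140*(2*(-5)/(4 - 5)) = 140*(2*(-5)/(-1)) = 140*(2*(-5)*(-1)) = 140*10 = 1400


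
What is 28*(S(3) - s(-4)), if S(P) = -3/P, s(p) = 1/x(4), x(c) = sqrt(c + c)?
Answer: -28 - 7*sqrt(2) ≈ -37.899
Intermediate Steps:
x(c) = sqrt(2)*sqrt(c) (x(c) = sqrt(2*c) = sqrt(2)*sqrt(c))
s(p) = sqrt(2)/4 (s(p) = 1/(sqrt(2)*sqrt(4)) = 1/(sqrt(2)*2) = 1/(2*sqrt(2)) = sqrt(2)/4)
28*(S(3) - s(-4)) = 28*(-3/3 - sqrt(2)/4) = 28*(-3*1/3 - sqrt(2)/4) = 28*(-1 - sqrt(2)/4) = -28 - 7*sqrt(2)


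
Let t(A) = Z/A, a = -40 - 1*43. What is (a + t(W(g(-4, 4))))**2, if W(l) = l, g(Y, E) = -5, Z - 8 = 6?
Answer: 184041/25 ≈ 7361.6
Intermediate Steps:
Z = 14 (Z = 8 + 6 = 14)
a = -83 (a = -40 - 43 = -83)
t(A) = 14/A
(a + t(W(g(-4, 4))))**2 = (-83 + 14/(-5))**2 = (-83 + 14*(-1/5))**2 = (-83 - 14/5)**2 = (-429/5)**2 = 184041/25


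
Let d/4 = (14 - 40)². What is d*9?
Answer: 24336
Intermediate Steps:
d = 2704 (d = 4*(14 - 40)² = 4*(-26)² = 4*676 = 2704)
d*9 = 2704*9 = 24336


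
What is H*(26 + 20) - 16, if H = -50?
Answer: -2316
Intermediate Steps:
H*(26 + 20) - 16 = -50*(26 + 20) - 16 = -50*46 - 16 = -2300 - 16 = -2316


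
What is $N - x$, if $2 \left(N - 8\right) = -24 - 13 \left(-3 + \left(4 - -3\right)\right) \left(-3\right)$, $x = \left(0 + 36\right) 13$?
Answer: $-394$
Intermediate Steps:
$x = 468$ ($x = 36 \cdot 13 = 468$)
$N = 74$ ($N = 8 + \frac{-24 - 13 \left(-3 + \left(4 - -3\right)\right) \left(-3\right)}{2} = 8 + \frac{-24 - 13 \left(-3 + \left(4 + 3\right)\right) \left(-3\right)}{2} = 8 + \frac{-24 - 13 \left(-3 + 7\right) \left(-3\right)}{2} = 8 + \frac{-24 - 13 \cdot 4 \left(-3\right)}{2} = 8 + \frac{-24 - -156}{2} = 8 + \frac{-24 + 156}{2} = 8 + \frac{1}{2} \cdot 132 = 8 + 66 = 74$)
$N - x = 74 - 468 = -394$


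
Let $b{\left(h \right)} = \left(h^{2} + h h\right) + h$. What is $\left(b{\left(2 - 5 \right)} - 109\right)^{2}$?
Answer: $8836$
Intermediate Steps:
$b{\left(h \right)} = h + 2 h^{2}$ ($b{\left(h \right)} = \left(h^{2} + h^{2}\right) + h = 2 h^{2} + h = h + 2 h^{2}$)
$\left(b{\left(2 - 5 \right)} - 109\right)^{2} = \left(\left(2 - 5\right) \left(1 + 2 \left(2 - 5\right)\right) - 109\right)^{2} = \left(- 3 \left(1 + 2 \left(-3\right)\right) - 109\right)^{2} = \left(- 3 \left(1 - 6\right) - 109\right)^{2} = \left(\left(-3\right) \left(-5\right) - 109\right)^{2} = \left(15 - 109\right)^{2} = \left(-94\right)^{2} = 8836$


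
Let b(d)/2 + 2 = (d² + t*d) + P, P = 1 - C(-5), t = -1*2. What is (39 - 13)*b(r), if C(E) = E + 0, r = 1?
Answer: 156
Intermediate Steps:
C(E) = E
t = -2
P = 6 (P = 1 - 1*(-5) = 1 + 5 = 6)
b(d) = 8 - 4*d + 2*d² (b(d) = -4 + 2*((d² - 2*d) + 6) = -4 + 2*(6 + d² - 2*d) = -4 + (12 - 4*d + 2*d²) = 8 - 4*d + 2*d²)
(39 - 13)*b(r) = (39 - 13)*(8 - 4*1 + 2*1²) = 26*(8 - 4 + 2*1) = 26*(8 - 4 + 2) = 26*6 = 156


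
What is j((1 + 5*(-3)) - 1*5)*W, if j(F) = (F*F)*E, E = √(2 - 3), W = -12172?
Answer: -4394092*I ≈ -4.3941e+6*I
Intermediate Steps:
E = I (E = √(-1) = I ≈ 1.0*I)
j(F) = I*F² (j(F) = (F*F)*I = F²*I = I*F²)
j((1 + 5*(-3)) - 1*5)*W = (I*((1 + 5*(-3)) - 1*5)²)*(-12172) = (I*((1 - 15) - 5)²)*(-12172) = (I*(-14 - 5)²)*(-12172) = (I*(-19)²)*(-12172) = (I*361)*(-12172) = (361*I)*(-12172) = -4394092*I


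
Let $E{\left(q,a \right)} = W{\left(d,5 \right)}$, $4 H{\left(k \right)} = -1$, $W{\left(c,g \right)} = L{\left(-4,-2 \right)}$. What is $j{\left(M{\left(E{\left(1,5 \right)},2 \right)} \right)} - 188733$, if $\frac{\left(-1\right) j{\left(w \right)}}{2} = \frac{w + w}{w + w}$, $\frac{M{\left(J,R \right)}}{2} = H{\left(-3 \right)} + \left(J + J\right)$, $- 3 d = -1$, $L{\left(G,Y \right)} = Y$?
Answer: $-188735$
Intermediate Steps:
$d = \frac{1}{3}$ ($d = \left(- \frac{1}{3}\right) \left(-1\right) = \frac{1}{3} \approx 0.33333$)
$W{\left(c,g \right)} = -2$
$H{\left(k \right)} = - \frac{1}{4}$ ($H{\left(k \right)} = \frac{1}{4} \left(-1\right) = - \frac{1}{4}$)
$E{\left(q,a \right)} = -2$
$M{\left(J,R \right)} = - \frac{1}{2} + 4 J$ ($M{\left(J,R \right)} = 2 \left(- \frac{1}{4} + \left(J + J\right)\right) = 2 \left(- \frac{1}{4} + 2 J\right) = - \frac{1}{2} + 4 J$)
$j{\left(w \right)} = -2$ ($j{\left(w \right)} = - 2 \frac{w + w}{w + w} = - 2 \frac{2 w}{2 w} = - 2 \cdot 2 w \frac{1}{2 w} = \left(-2\right) 1 = -2$)
$j{\left(M{\left(E{\left(1,5 \right)},2 \right)} \right)} - 188733 = -2 - 188733 = -188735$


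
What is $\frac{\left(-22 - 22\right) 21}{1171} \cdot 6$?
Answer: $- \frac{5544}{1171} \approx -4.7344$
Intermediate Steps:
$\frac{\left(-22 - 22\right) 21}{1171} \cdot 6 = \left(-44\right) 21 \cdot \frac{1}{1171} \cdot 6 = \left(-924\right) \frac{1}{1171} \cdot 6 = \left(- \frac{924}{1171}\right) 6 = - \frac{5544}{1171}$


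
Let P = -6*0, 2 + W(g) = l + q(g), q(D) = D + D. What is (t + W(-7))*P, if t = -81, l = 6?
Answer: 0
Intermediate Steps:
q(D) = 2*D
W(g) = 4 + 2*g (W(g) = -2 + (6 + 2*g) = 4 + 2*g)
P = 0
(t + W(-7))*P = (-81 + (4 + 2*(-7)))*0 = (-81 + (4 - 14))*0 = (-81 - 10)*0 = -91*0 = 0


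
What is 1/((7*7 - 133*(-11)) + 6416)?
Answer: 1/7928 ≈ 0.00012614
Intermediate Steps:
1/((7*7 - 133*(-11)) + 6416) = 1/((49 + 1463) + 6416) = 1/(1512 + 6416) = 1/7928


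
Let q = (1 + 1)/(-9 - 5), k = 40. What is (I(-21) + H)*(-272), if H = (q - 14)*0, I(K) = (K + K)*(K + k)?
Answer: 217056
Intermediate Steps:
q = -1/7 (q = 2/(-14) = 2*(-1/14) = -1/7 ≈ -0.14286)
I(K) = 2*K*(40 + K) (I(K) = (K + K)*(K + 40) = (2*K)*(40 + K) = 2*K*(40 + K))
H = 0 (H = (-1/7 - 14)*0 = -99/7*0 = 0)
(I(-21) + H)*(-272) = (2*(-21)*(40 - 21) + 0)*(-272) = (2*(-21)*19 + 0)*(-272) = (-798 + 0)*(-272) = -798*(-272) = 217056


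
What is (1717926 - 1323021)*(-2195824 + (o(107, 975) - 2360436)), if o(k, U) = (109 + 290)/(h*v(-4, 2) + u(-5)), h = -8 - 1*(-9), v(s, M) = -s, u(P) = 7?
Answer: -19792030841205/11 ≈ -1.7993e+12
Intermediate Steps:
h = 1 (h = -8 + 9 = 1)
o(k, U) = 399/11 (o(k, U) = (109 + 290)/(1*(-1*(-4)) + 7) = 399/(1*4 + 7) = 399/(4 + 7) = 399/11)
(1717926 - 1323021)*(-2195824 + (o(107, 975) - 2360436)) = (1717926 - 1323021)*(-2195824 + (399/11 - 2360436)) = 394905*(-2195824 - 25964397/11) = 394905*(-50118461/11) = -19792030841205/11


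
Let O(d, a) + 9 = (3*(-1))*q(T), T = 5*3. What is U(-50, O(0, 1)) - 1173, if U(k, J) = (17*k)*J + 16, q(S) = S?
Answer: 44743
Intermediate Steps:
T = 15
O(d, a) = -54 (O(d, a) = -9 + (3*(-1))*15 = -9 - 3*15 = -9 - 45 = -54)
U(k, J) = 16 + 17*J*k (U(k, J) = 17*J*k + 16 = 16 + 17*J*k)
U(-50, O(0, 1)) - 1173 = (16 + 17*(-54)*(-50)) - 1173 = (16 + 45900) - 1173 = 45916 - 1173 = 44743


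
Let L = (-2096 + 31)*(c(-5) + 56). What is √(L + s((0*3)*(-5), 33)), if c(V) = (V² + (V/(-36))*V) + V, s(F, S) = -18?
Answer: I*√5598863/6 ≈ 394.37*I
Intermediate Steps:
c(V) = V + 35*V²/36 (c(V) = (V² + (V*(-1/36))*V) + V = (V² + (-V/36)*V) + V = (V² - V²/36) + V = 35*V²/36 + V = V + 35*V²/36)
L = -5598215/36 (L = (-2096 + 31)*((1/36)*(-5)*(36 + 35*(-5)) + 56) = -2065*((1/36)*(-5)*(36 - 175) + 56) = -2065*((1/36)*(-5)*(-139) + 56) = -2065*(695/36 + 56) = -2065*2711/36 = -5598215/36 ≈ -1.5551e+5)
√(L + s((0*3)*(-5), 33)) = √(-5598215/36 - 18) = √(-5598863/36) = I*√5598863/6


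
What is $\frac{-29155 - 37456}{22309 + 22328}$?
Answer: $- \frac{66611}{44637} \approx -1.4923$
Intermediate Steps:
$\frac{-29155 - 37456}{22309 + 22328} = - \frac{66611}{44637}$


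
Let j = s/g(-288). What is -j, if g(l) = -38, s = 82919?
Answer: 82919/38 ≈ 2182.1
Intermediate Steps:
j = -82919/38 (j = 82919/(-38) = 82919*(-1/38) = -82919/38 ≈ -2182.1)
-j = -1*(-82919/38) = 82919/38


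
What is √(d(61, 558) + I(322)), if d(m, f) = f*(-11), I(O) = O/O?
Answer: 19*I*√17 ≈ 78.339*I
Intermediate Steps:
I(O) = 1
d(m, f) = -11*f
√(d(61, 558) + I(322)) = √(-11*558 + 1) = √(-6138 + 1) = √(-6137) = 19*I*√17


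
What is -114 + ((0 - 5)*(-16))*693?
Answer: 55326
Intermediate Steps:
-114 + ((0 - 5)*(-16))*693 = -114 - 5*(-16)*693 = -114 + 80*693 = -114 + 55440 = 55326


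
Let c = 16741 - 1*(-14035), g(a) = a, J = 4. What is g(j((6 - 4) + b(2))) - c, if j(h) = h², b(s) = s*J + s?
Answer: -30632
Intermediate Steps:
b(s) = 5*s (b(s) = s*4 + s = 4*s + s = 5*s)
c = 30776 (c = 16741 + 14035 = 30776)
g(j((6 - 4) + b(2))) - c = ((6 - 4) + 5*2)² - 1*30776 = (2 + 10)² - 30776 = 12² - 30776 = 144 - 30776 = -30632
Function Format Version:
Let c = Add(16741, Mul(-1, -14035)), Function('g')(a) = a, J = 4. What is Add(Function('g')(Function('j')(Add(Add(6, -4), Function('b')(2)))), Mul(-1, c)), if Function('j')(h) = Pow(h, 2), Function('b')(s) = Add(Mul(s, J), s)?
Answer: -30632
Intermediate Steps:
Function('b')(s) = Mul(5, s) (Function('b')(s) = Add(Mul(s, 4), s) = Add(Mul(4, s), s) = Mul(5, s))
c = 30776 (c = Add(16741, 14035) = 30776)
Add(Function('g')(Function('j')(Add(Add(6, -4), Function('b')(2)))), Mul(-1, c)) = Add(Pow(Add(Add(6, -4), Mul(5, 2)), 2), Mul(-1, 30776)) = Add(Pow(Add(2, 10), 2), -30776) = Add(Pow(12, 2), -30776) = Add(144, -30776) = -30632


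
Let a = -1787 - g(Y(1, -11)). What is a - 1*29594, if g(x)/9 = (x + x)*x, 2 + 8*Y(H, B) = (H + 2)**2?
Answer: -1004633/32 ≈ -31395.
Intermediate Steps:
Y(H, B) = -1/4 + (2 + H)**2/8 (Y(H, B) = -1/4 + (H + 2)**2/8 = -1/4 + (2 + H)**2/8)
g(x) = 18*x**2 (g(x) = 9*((x + x)*x) = 9*((2*x)*x) = 9*(2*x**2) = 18*x**2)
a = -57625/32 (a = -1787 - 18*(-1/4 + (2 + 1)**2/8)**2 = -1787 - 18*(-1/4 + (1/8)*3**2)**2 = -1787 - 18*(-1/4 + (1/8)*9)**2 = -1787 - 18*(-1/4 + 9/8)**2 = -1787 - 18*(7/8)**2 = -1787 - 18*49/64 = -1787 - 1*441/32 = -1787 - 441/32 = -57625/32 ≈ -1800.8)
a - 1*29594 = -57625/32 - 1*29594 = -57625/32 - 29594 = -1004633/32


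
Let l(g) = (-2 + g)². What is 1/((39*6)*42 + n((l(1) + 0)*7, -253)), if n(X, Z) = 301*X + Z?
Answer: 1/11682 ≈ 8.5602e-5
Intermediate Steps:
n(X, Z) = Z + 301*X
1/((39*6)*42 + n((l(1) + 0)*7, -253)) = 1/((39*6)*42 + (-253 + 301*(((-2 + 1)² + 0)*7))) = 1/(234*42 + (-253 + 301*(((-1)² + 0)*7))) = 1/(9828 + (-253 + 301*((1 + 0)*7))) = 1/(9828 + (-253 + 301*(1*7))) = 1/(9828 + (-253 + 301*7)) = 1/(9828 + (-253 + 2107)) = 1/(9828 + 1854) = 1/11682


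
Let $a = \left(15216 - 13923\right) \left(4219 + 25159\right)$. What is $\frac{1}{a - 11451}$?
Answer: $\frac{1}{37974303} \approx 2.6334 \cdot 10^{-8}$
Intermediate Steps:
$a = 37985754$ ($a = 1293 \cdot 29378 = 37985754$)
$\frac{1}{a - 11451} = \frac{1}{37985754 - 11451} = \frac{1}{37974303}$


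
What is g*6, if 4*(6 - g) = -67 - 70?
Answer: 483/2 ≈ 241.50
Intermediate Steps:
g = 161/4 (g = 6 - (-67 - 70)/4 = 6 - ¼*(-137) = 6 + 137/4 = 161/4 ≈ 40.250)
g*6 = (161/4)*6 = 483/2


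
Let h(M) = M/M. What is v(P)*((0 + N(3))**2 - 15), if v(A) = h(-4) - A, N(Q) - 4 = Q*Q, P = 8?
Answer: -1078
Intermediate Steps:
N(Q) = 4 + Q**2 (N(Q) = 4 + Q*Q = 4 + Q**2)
h(M) = 1
v(A) = 1 - A
v(P)*((0 + N(3))**2 - 15) = (1 - 1*8)*((0 + (4 + 3**2))**2 - 15) = (1 - 8)*((0 + (4 + 9))**2 - 15) = -7*((0 + 13)**2 - 15) = -7*(13**2 - 15) = -7*(169 - 15) = -7*154 = -1078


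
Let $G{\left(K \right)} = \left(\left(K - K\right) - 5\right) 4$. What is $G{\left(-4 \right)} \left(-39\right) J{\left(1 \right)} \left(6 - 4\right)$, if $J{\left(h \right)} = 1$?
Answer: $1560$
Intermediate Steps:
$G{\left(K \right)} = -20$ ($G{\left(K \right)} = \left(0 - 5\right) 4 = \left(-5\right) 4 = -20$)
$G{\left(-4 \right)} \left(-39\right) J{\left(1 \right)} \left(6 - 4\right) = \left(-20\right) \left(-39\right) 1 \left(6 - 4\right) = 780 \cdot 1 \cdot 2 = 780 \cdot 2 = 1560$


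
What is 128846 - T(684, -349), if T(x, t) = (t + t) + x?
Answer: 128860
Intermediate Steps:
T(x, t) = x + 2*t (T(x, t) = 2*t + x = x + 2*t)
128846 - T(684, -349) = 128846 - (684 + 2*(-349)) = 128846 - (684 - 698) = 128846 - 1*(-14) = 128846 + 14 = 128860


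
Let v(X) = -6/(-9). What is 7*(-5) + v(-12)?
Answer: -103/3 ≈ -34.333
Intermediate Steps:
v(X) = 2/3 (v(X) = -6*(-1/9) = 2/3)
7*(-5) + v(-12) = 7*(-5) + 2/3 = -35 + 2/3 = -103/3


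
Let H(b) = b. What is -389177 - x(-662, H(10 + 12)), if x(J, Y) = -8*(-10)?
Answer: -389257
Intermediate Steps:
x(J, Y) = 80
-389177 - x(-662, H(10 + 12)) = -389177 - 1*80 = -389177 - 80 = -389257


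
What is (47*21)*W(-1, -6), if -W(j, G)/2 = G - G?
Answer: 0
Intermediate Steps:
W(j, G) = 0 (W(j, G) = -2*(G - G) = -2*0 = 0)
(47*21)*W(-1, -6) = (47*21)*0 = 987*0 = 0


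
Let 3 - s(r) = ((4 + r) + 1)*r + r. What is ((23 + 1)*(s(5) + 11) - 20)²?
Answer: 1008016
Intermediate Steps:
s(r) = 3 - r - r*(5 + r) (s(r) = 3 - (((4 + r) + 1)*r + r) = 3 - ((5 + r)*r + r) = 3 - (r*(5 + r) + r) = 3 - (r + r*(5 + r)) = 3 + (-r - r*(5 + r)) = 3 - r - r*(5 + r))
((23 + 1)*(s(5) + 11) - 20)² = ((23 + 1)*((3 - 1*5² - 6*5) + 11) - 20)² = (24*((3 - 1*25 - 30) + 11) - 20)² = (24*((3 - 25 - 30) + 11) - 20)² = (24*(-52 + 11) - 20)² = (24*(-41) - 20)² = (-984 - 20)² = (-1004)² = 1008016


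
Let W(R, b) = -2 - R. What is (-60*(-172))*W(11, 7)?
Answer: -134160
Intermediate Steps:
(-60*(-172))*W(11, 7) = (-60*(-172))*(-2 - 1*11) = 10320*(-2 - 11) = 10320*(-13) = -134160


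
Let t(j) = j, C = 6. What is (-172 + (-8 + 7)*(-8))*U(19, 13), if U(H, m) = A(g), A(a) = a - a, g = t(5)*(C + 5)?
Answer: 0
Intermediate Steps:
g = 55 (g = 5*(6 + 5) = 5*11 = 55)
A(a) = 0
U(H, m) = 0
(-172 + (-8 + 7)*(-8))*U(19, 13) = (-172 + (-8 + 7)*(-8))*0 = (-172 - 1*(-8))*0 = (-172 + 8)*0 = -164*0 = 0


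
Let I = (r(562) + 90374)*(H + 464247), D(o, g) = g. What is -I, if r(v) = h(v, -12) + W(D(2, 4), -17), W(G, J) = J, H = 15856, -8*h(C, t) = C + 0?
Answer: -173387758141/4 ≈ -4.3347e+10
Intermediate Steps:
h(C, t) = -C/8 (h(C, t) = -(C + 0)/8 = -C/8)
r(v) = -17 - v/8 (r(v) = -v/8 - 17 = -17 - v/8)
I = 173387758141/4 (I = ((-17 - ⅛*562) + 90374)*(15856 + 464247) = ((-17 - 281/4) + 90374)*480103 = (-349/4 + 90374)*480103 = (361147/4)*480103 = 173387758141/4 ≈ 4.3347e+10)
-I = -1*173387758141/4 = -173387758141/4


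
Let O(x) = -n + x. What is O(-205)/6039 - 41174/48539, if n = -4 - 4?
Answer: -258211969/293127021 ≈ -0.88089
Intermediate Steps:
n = -8
O(x) = 8 + x (O(x) = -1*(-8) + x = 8 + x)
O(-205)/6039 - 41174/48539 = (8 - 205)/6039 - 41174/48539 = -197*1/6039 - 41174*1/48539 = -197/6039 - 41174/48539 = -258211969/293127021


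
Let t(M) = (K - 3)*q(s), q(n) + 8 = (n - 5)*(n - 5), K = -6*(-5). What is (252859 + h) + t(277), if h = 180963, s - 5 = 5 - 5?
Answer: 433606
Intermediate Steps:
s = 5 (s = 5 + (5 - 5) = 5 + 0 = 5)
K = 30
q(n) = -8 + (-5 + n)² (q(n) = -8 + (n - 5)*(n - 5) = -8 + (-5 + n)*(-5 + n) = -8 + (-5 + n)²)
t(M) = -216 (t(M) = (30 - 3)*(-8 + (-5 + 5)²) = 27*(-8 + 0²) = 27*(-8 + 0) = 27*(-8) = -216)
(252859 + h) + t(277) = (252859 + 180963) - 216 = 433822 - 216 = 433606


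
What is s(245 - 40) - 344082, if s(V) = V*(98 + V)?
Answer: -281967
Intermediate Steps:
s(245 - 40) - 344082 = (245 - 40)*(98 + (245 - 40)) - 344082 = 205*(98 + 205) - 344082 = 205*303 - 344082 = 62115 - 344082 = -281967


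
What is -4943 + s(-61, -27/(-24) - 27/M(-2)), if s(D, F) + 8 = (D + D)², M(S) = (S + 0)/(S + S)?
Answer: 9933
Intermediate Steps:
M(S) = ½ (M(S) = S/((2*S)) = S*(1/(2*S)) = ½)
s(D, F) = -8 + 4*D² (s(D, F) = -8 + (D + D)² = -8 + (2*D)² = -8 + 4*D²)
-4943 + s(-61, -27/(-24) - 27/M(-2)) = -4943 + (-8 + 4*(-61)²) = -4943 + (-8 + 4*3721) = -4943 + (-8 + 14884) = -4943 + 14876 = 9933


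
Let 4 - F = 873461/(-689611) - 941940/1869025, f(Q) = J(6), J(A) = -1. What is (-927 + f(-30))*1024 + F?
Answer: -244959666494404967/257780039855 ≈ -9.5027e+5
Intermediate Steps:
f(Q) = -1
F = 1487538685593/257780039855 (F = 4 - (873461/(-689611) - 941940/1869025) = 4 - (873461*(-1/689611) - 941940*1/1869025) = 4 - (-873461/689611 - 188388/373805) = 4 - 1*(-456418526173/257780039855) = 4 + 456418526173/257780039855 = 1487538685593/257780039855 ≈ 5.7706)
(-927 + f(-30))*1024 + F = (-927 - 1)*1024 + 1487538685593/257780039855 = -928*1024 + 1487538685593/257780039855 = -950272 + 1487538685593/257780039855 = -244959666494404967/257780039855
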